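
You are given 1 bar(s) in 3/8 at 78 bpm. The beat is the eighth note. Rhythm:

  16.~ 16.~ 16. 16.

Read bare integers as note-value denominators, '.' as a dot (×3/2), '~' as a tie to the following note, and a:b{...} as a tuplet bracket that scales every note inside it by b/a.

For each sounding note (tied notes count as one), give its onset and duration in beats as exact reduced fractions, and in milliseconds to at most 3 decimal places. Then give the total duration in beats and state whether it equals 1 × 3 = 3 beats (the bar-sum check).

1) 0.0ms=0b +1730.769ms=9/4b
2) 1730.769ms=9/4b +576.923ms=3/4b
Σ=3b of 3 (78bpm 3/8) — PASS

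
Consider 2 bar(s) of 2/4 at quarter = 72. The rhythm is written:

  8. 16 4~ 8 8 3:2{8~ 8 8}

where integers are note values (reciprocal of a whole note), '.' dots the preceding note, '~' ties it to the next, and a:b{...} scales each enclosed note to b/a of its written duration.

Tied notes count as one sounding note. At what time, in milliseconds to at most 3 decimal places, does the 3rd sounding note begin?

note 3 onset = 1b = 833.333ms

1. 0.0ms @ 0 + 625.0ms (3/4)
2. 625.0ms @ 3/4 + 208.333ms (1/4)
3. 833.333ms @ 1 + 1250.0ms (3/2)
4. 2083.333ms @ 5/2 + 416.667ms (1/2)
5. 2500.0ms @ 3 + 555.556ms (2/3)
6. 3055.556ms @ 11/3 + 277.778ms (1/3)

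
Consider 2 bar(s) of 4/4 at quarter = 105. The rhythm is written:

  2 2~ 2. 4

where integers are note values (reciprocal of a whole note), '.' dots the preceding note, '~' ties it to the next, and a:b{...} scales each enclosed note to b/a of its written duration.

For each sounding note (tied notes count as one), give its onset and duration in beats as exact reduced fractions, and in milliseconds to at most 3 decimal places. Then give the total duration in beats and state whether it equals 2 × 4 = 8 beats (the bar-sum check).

1) 0.0ms=0b +1142.857ms=2b
2) 1142.857ms=2b +2857.143ms=5b
3) 4000.0ms=7b +571.429ms=1b
Σ=8b of 8 (105bpm 4/4) — PASS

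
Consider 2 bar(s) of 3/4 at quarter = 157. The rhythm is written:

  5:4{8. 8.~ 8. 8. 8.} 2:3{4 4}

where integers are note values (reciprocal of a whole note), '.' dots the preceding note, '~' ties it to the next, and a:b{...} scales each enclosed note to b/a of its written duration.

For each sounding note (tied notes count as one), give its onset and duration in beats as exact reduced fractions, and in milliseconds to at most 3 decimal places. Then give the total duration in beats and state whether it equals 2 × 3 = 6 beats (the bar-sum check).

1) 0.0ms=0b +229.299ms=3/5b
2) 229.299ms=3/5b +458.599ms=6/5b
3) 687.898ms=9/5b +229.299ms=3/5b
4) 917.197ms=12/5b +229.299ms=3/5b
5) 1146.497ms=3b +573.248ms=3/2b
6) 1719.745ms=9/2b +573.248ms=3/2b
Σ=6b of 6 (157bpm 3/4) — PASS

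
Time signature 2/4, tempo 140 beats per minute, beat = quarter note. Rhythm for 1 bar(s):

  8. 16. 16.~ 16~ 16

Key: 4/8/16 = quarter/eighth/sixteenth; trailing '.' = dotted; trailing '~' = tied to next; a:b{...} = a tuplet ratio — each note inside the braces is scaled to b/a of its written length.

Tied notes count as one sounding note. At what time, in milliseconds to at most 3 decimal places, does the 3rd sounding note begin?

note 3 onset = 9/8b = 482.143ms

1. 0.0ms @ 0 + 321.429ms (3/4)
2. 321.429ms @ 3/4 + 160.714ms (3/8)
3. 482.143ms @ 9/8 + 375.0ms (7/8)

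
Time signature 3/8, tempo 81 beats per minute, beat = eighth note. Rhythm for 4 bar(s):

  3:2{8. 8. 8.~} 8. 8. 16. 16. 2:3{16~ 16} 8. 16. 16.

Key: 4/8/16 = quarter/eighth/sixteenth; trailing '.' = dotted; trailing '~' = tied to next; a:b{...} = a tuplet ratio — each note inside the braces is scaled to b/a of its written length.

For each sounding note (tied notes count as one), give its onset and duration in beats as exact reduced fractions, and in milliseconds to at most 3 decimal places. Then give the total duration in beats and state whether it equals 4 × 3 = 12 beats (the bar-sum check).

1) 0.0ms=0b +740.741ms=1b
2) 740.741ms=1b +740.741ms=1b
3) 1481.481ms=2b +1851.852ms=5/2b
4) 3333.333ms=9/2b +1111.111ms=3/2b
5) 4444.444ms=6b +555.556ms=3/4b
6) 5000.0ms=27/4b +555.556ms=3/4b
7) 5555.556ms=15/2b +1111.111ms=3/2b
8) 6666.667ms=9b +1111.111ms=3/2b
9) 7777.778ms=21/2b +555.556ms=3/4b
10) 8333.333ms=45/4b +555.556ms=3/4b
Σ=12b of 12 (81bpm 3/8) — PASS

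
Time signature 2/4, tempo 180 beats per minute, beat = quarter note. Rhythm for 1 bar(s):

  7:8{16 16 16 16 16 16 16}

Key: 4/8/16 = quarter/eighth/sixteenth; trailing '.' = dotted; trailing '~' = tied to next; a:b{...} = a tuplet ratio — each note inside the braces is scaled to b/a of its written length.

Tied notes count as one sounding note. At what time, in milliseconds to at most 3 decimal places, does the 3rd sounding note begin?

1. 0.0ms @ 0 + 95.238ms (2/7)
2. 95.238ms @ 2/7 + 95.238ms (2/7)
3. 190.476ms @ 4/7 + 95.238ms (2/7)
4. 285.714ms @ 6/7 + 95.238ms (2/7)
5. 380.952ms @ 8/7 + 95.238ms (2/7)
6. 476.19ms @ 10/7 + 95.238ms (2/7)
7. 571.429ms @ 12/7 + 95.238ms (2/7)

note 3 onset = 4/7b = 190.476ms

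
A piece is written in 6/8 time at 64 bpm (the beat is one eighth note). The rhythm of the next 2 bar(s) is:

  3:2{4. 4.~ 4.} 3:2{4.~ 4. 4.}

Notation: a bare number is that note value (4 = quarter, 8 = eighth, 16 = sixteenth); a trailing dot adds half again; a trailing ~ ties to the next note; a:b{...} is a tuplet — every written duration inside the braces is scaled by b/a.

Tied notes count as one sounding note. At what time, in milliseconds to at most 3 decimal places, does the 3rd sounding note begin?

1. 0.0ms @ 0 + 1875.0ms (2)
2. 1875.0ms @ 2 + 3750.0ms (4)
3. 5625.0ms @ 6 + 3750.0ms (4)
4. 9375.0ms @ 10 + 1875.0ms (2)

note 3 onset = 6b = 5625.0ms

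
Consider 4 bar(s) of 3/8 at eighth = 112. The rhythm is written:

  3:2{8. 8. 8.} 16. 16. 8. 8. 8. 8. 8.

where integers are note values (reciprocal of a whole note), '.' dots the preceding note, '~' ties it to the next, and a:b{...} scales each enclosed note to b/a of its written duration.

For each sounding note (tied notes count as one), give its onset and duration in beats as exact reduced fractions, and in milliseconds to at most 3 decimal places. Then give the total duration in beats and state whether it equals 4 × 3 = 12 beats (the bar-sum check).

1) 0.0ms=0b +535.714ms=1b
2) 535.714ms=1b +535.714ms=1b
3) 1071.429ms=2b +535.714ms=1b
4) 1607.143ms=3b +401.786ms=3/4b
5) 2008.929ms=15/4b +401.786ms=3/4b
6) 2410.714ms=9/2b +803.571ms=3/2b
7) 3214.286ms=6b +803.571ms=3/2b
8) 4017.857ms=15/2b +803.571ms=3/2b
9) 4821.429ms=9b +803.571ms=3/2b
10) 5625.0ms=21/2b +803.571ms=3/2b
Σ=12b of 12 (112bpm 3/8) — PASS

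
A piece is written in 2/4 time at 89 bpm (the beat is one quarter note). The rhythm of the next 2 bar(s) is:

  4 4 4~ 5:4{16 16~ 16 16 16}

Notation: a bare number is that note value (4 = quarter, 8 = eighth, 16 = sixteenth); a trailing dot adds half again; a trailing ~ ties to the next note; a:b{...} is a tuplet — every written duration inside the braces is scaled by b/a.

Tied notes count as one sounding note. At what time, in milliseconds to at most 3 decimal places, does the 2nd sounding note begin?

1. 0.0ms @ 0 + 674.157ms (1)
2. 674.157ms @ 1 + 674.157ms (1)
3. 1348.315ms @ 2 + 808.989ms (6/5)
4. 2157.303ms @ 16/5 + 269.663ms (2/5)
5. 2426.966ms @ 18/5 + 134.831ms (1/5)
6. 2561.798ms @ 19/5 + 134.831ms (1/5)

note 2 onset = 1b = 674.157ms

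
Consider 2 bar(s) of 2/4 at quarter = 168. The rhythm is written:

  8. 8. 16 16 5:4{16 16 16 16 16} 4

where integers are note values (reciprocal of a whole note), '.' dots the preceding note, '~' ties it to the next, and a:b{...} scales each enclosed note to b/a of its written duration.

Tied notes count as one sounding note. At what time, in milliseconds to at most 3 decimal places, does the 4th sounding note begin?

1. 0.0ms @ 0 + 267.857ms (3/4)
2. 267.857ms @ 3/4 + 267.857ms (3/4)
3. 535.714ms @ 3/2 + 89.286ms (1/4)
4. 625.0ms @ 7/4 + 89.286ms (1/4)
5. 714.286ms @ 2 + 71.429ms (1/5)
6. 785.714ms @ 11/5 + 71.429ms (1/5)
7. 857.143ms @ 12/5 + 71.429ms (1/5)
8. 928.571ms @ 13/5 + 71.429ms (1/5)
9. 1000.0ms @ 14/5 + 71.429ms (1/5)
10. 1071.429ms @ 3 + 357.143ms (1)

note 4 onset = 7/4b = 625.0ms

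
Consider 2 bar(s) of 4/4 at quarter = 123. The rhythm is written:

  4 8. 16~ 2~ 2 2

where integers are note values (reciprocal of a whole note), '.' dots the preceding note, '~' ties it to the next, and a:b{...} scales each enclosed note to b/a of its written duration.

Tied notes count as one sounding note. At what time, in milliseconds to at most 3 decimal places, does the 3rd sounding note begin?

1. 0.0ms @ 0 + 487.805ms (1)
2. 487.805ms @ 1 + 365.854ms (3/4)
3. 853.659ms @ 7/4 + 2073.171ms (17/4)
4. 2926.829ms @ 6 + 975.61ms (2)

note 3 onset = 7/4b = 853.659ms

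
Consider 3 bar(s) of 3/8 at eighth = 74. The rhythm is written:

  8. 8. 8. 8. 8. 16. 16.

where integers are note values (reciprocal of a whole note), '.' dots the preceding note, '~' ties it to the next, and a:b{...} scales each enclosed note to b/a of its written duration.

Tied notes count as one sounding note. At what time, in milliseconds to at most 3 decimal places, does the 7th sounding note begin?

note 7 onset = 33/4b = 6689.189ms

1. 0.0ms @ 0 + 1216.216ms (3/2)
2. 1216.216ms @ 3/2 + 1216.216ms (3/2)
3. 2432.432ms @ 3 + 1216.216ms (3/2)
4. 3648.649ms @ 9/2 + 1216.216ms (3/2)
5. 4864.865ms @ 6 + 1216.216ms (3/2)
6. 6081.081ms @ 15/2 + 608.108ms (3/4)
7. 6689.189ms @ 33/4 + 608.108ms (3/4)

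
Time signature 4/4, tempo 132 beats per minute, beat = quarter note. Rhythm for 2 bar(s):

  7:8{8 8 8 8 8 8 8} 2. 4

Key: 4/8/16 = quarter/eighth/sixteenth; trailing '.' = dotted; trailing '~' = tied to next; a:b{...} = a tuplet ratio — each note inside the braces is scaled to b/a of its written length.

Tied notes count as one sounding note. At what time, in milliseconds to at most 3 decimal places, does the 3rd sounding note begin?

note 3 onset = 8/7b = 519.481ms

1. 0.0ms @ 0 + 259.74ms (4/7)
2. 259.74ms @ 4/7 + 259.74ms (4/7)
3. 519.481ms @ 8/7 + 259.74ms (4/7)
4. 779.221ms @ 12/7 + 259.74ms (4/7)
5. 1038.961ms @ 16/7 + 259.74ms (4/7)
6. 1298.701ms @ 20/7 + 259.74ms (4/7)
7. 1558.442ms @ 24/7 + 259.74ms (4/7)
8. 1818.182ms @ 4 + 1363.636ms (3)
9. 3181.818ms @ 7 + 454.545ms (1)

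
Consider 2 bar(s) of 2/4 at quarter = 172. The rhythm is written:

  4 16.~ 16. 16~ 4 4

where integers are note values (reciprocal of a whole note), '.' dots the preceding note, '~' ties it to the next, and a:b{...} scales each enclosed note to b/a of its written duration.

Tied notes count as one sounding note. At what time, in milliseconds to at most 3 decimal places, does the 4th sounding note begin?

1. 0.0ms @ 0 + 348.837ms (1)
2. 348.837ms @ 1 + 261.628ms (3/4)
3. 610.465ms @ 7/4 + 436.047ms (5/4)
4. 1046.512ms @ 3 + 348.837ms (1)

note 4 onset = 3b = 1046.512ms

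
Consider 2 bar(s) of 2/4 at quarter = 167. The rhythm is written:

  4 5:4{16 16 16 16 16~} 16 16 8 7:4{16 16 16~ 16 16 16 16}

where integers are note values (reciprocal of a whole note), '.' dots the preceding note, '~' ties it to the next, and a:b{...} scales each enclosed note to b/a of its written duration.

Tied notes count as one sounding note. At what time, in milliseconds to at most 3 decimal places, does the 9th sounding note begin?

note 9 onset = 3b = 1077.844ms

1. 0.0ms @ 0 + 359.281ms (1)
2. 359.281ms @ 1 + 71.856ms (1/5)
3. 431.138ms @ 6/5 + 71.856ms (1/5)
4. 502.994ms @ 7/5 + 71.856ms (1/5)
5. 574.85ms @ 8/5 + 71.856ms (1/5)
6. 646.707ms @ 9/5 + 161.677ms (9/20)
7. 808.383ms @ 9/4 + 89.82ms (1/4)
8. 898.204ms @ 5/2 + 179.641ms (1/2)
9. 1077.844ms @ 3 + 51.326ms (1/7)
10. 1129.17ms @ 22/7 + 51.326ms (1/7)
11. 1180.496ms @ 23/7 + 102.652ms (2/7)
12. 1283.148ms @ 25/7 + 51.326ms (1/7)
13. 1334.474ms @ 26/7 + 51.326ms (1/7)
14. 1385.8ms @ 27/7 + 51.326ms (1/7)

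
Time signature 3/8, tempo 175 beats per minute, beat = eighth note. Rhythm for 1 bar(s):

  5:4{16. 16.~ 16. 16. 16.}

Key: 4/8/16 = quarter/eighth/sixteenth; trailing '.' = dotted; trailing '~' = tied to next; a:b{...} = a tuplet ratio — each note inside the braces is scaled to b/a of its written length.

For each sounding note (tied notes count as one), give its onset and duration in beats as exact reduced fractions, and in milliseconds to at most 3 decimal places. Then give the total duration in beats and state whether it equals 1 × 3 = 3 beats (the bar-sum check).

1) 0.0ms=0b +205.714ms=3/5b
2) 205.714ms=3/5b +411.429ms=6/5b
3) 617.143ms=9/5b +205.714ms=3/5b
4) 822.857ms=12/5b +205.714ms=3/5b
Σ=3b of 3 (175bpm 3/8) — PASS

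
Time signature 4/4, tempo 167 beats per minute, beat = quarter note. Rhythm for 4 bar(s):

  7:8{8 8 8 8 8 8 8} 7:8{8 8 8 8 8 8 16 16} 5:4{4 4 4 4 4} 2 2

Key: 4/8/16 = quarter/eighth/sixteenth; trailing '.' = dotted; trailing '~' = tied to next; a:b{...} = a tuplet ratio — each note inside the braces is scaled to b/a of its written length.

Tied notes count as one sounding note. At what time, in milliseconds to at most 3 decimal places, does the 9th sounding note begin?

1. 0.0ms @ 0 + 205.304ms (4/7)
2. 205.304ms @ 4/7 + 205.304ms (4/7)
3. 410.607ms @ 8/7 + 205.304ms (4/7)
4. 615.911ms @ 12/7 + 205.304ms (4/7)
5. 821.215ms @ 16/7 + 205.304ms (4/7)
6. 1026.518ms @ 20/7 + 205.304ms (4/7)
7. 1231.822ms @ 24/7 + 205.304ms (4/7)
8. 1437.126ms @ 4 + 205.304ms (4/7)
9. 1642.429ms @ 32/7 + 205.304ms (4/7)
10. 1847.733ms @ 36/7 + 205.304ms (4/7)
11. 2053.037ms @ 40/7 + 205.304ms (4/7)
12. 2258.34ms @ 44/7 + 205.304ms (4/7)
13. 2463.644ms @ 48/7 + 205.304ms (4/7)
14. 2668.948ms @ 52/7 + 102.652ms (2/7)
15. 2771.6ms @ 54/7 + 102.652ms (2/7)
16. 2874.251ms @ 8 + 287.425ms (4/5)
17. 3161.677ms @ 44/5 + 287.425ms (4/5)
18. 3449.102ms @ 48/5 + 287.425ms (4/5)
19. 3736.527ms @ 52/5 + 287.425ms (4/5)
20. 4023.952ms @ 56/5 + 287.425ms (4/5)
21. 4311.377ms @ 12 + 718.563ms (2)
22. 5029.94ms @ 14 + 718.563ms (2)

note 9 onset = 32/7b = 1642.429ms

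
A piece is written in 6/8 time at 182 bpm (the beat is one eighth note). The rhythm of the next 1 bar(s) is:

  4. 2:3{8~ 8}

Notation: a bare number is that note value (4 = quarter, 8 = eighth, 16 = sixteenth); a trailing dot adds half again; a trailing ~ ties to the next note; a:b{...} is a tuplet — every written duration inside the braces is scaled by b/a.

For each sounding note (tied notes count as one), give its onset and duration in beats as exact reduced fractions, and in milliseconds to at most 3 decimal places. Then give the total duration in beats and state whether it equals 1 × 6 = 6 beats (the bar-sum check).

1) 0.0ms=0b +989.011ms=3b
2) 989.011ms=3b +989.011ms=3b
Σ=6b of 6 (182bpm 6/8) — PASS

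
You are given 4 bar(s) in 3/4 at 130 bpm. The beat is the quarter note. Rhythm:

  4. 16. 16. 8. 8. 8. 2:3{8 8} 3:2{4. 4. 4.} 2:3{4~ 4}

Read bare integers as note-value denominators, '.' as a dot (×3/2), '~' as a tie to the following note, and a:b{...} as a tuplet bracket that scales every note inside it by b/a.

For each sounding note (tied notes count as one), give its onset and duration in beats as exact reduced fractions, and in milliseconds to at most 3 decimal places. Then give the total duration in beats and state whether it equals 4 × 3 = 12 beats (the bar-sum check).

1) 0.0ms=0b +692.308ms=3/2b
2) 692.308ms=3/2b +173.077ms=3/8b
3) 865.385ms=15/8b +173.077ms=3/8b
4) 1038.462ms=9/4b +346.154ms=3/4b
5) 1384.615ms=3b +346.154ms=3/4b
6) 1730.769ms=15/4b +346.154ms=3/4b
7) 2076.923ms=9/2b +346.154ms=3/4b
8) 2423.077ms=21/4b +346.154ms=3/4b
9) 2769.231ms=6b +461.538ms=1b
10) 3230.769ms=7b +461.538ms=1b
11) 3692.308ms=8b +461.538ms=1b
12) 4153.846ms=9b +1384.615ms=3b
Σ=12b of 12 (130bpm 3/4) — PASS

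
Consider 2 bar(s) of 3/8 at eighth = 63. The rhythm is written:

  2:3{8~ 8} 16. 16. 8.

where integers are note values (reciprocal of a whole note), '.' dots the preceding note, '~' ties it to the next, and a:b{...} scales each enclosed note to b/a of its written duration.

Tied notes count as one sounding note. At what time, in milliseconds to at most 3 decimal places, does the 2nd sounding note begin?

note 2 onset = 3b = 2857.143ms

1. 0.0ms @ 0 + 2857.143ms (3)
2. 2857.143ms @ 3 + 714.286ms (3/4)
3. 3571.429ms @ 15/4 + 714.286ms (3/4)
4. 4285.714ms @ 9/2 + 1428.571ms (3/2)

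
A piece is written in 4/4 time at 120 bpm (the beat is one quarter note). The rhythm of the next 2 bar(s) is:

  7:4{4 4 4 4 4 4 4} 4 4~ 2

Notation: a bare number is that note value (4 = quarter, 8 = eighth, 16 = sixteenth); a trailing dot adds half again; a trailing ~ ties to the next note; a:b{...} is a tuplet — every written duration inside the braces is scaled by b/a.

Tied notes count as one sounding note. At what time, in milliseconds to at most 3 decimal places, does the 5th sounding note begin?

1. 0.0ms @ 0 + 285.714ms (4/7)
2. 285.714ms @ 4/7 + 285.714ms (4/7)
3. 571.429ms @ 8/7 + 285.714ms (4/7)
4. 857.143ms @ 12/7 + 285.714ms (4/7)
5. 1142.857ms @ 16/7 + 285.714ms (4/7)
6. 1428.571ms @ 20/7 + 285.714ms (4/7)
7. 1714.286ms @ 24/7 + 285.714ms (4/7)
8. 2000.0ms @ 4 + 500.0ms (1)
9. 2500.0ms @ 5 + 1500.0ms (3)

note 5 onset = 16/7b = 1142.857ms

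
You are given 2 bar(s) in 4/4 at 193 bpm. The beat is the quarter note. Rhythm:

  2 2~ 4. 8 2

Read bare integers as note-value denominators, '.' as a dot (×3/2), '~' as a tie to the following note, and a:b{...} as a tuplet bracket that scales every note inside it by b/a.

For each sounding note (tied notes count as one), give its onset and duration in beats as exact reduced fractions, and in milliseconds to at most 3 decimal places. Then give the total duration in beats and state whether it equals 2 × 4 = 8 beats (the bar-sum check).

1) 0.0ms=0b +621.762ms=2b
2) 621.762ms=2b +1088.083ms=7/2b
3) 1709.845ms=11/2b +155.44ms=1/2b
4) 1865.285ms=6b +621.762ms=2b
Σ=8b of 8 (193bpm 4/4) — PASS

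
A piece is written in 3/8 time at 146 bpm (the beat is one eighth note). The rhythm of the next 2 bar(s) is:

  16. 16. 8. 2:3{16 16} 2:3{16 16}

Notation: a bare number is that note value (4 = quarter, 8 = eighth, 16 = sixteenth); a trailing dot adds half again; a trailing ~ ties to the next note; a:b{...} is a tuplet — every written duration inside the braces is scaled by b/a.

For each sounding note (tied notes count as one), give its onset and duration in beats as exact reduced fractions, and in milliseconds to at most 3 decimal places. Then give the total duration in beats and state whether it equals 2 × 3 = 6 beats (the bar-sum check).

1) 0.0ms=0b +308.219ms=3/4b
2) 308.219ms=3/4b +308.219ms=3/4b
3) 616.438ms=3/2b +616.438ms=3/2b
4) 1232.877ms=3b +308.219ms=3/4b
5) 1541.096ms=15/4b +308.219ms=3/4b
6) 1849.315ms=9/2b +308.219ms=3/4b
7) 2157.534ms=21/4b +308.219ms=3/4b
Σ=6b of 6 (146bpm 3/8) — PASS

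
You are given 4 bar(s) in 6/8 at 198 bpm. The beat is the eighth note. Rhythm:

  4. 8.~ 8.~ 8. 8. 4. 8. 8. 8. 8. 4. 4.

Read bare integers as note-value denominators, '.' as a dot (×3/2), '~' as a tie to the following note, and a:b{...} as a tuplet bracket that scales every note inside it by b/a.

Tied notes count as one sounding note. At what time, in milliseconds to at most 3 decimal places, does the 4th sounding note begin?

1. 0.0ms @ 0 + 909.091ms (3)
2. 909.091ms @ 3 + 1363.636ms (9/2)
3. 2272.727ms @ 15/2 + 454.545ms (3/2)
4. 2727.273ms @ 9 + 909.091ms (3)
5. 3636.364ms @ 12 + 454.545ms (3/2)
6. 4090.909ms @ 27/2 + 454.545ms (3/2)
7. 4545.455ms @ 15 + 454.545ms (3/2)
8. 5000.0ms @ 33/2 + 454.545ms (3/2)
9. 5454.545ms @ 18 + 909.091ms (3)
10. 6363.636ms @ 21 + 909.091ms (3)

note 4 onset = 9b = 2727.273ms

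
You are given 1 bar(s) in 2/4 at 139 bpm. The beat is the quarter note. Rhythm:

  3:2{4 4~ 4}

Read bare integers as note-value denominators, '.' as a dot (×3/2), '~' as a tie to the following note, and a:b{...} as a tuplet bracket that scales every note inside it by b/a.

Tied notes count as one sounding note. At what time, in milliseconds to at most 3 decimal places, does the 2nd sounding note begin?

note 2 onset = 2/3b = 287.77ms

1. 0.0ms @ 0 + 287.77ms (2/3)
2. 287.77ms @ 2/3 + 575.54ms (4/3)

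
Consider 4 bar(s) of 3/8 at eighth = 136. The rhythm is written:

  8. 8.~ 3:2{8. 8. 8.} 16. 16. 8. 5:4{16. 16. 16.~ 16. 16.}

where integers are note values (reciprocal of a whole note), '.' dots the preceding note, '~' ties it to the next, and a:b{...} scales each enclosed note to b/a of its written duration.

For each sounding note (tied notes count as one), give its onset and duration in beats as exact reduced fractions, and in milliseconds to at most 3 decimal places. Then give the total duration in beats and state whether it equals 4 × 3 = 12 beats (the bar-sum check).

1) 0.0ms=0b +661.765ms=3/2b
2) 661.765ms=3/2b +1102.941ms=5/2b
3) 1764.706ms=4b +441.176ms=1b
4) 2205.882ms=5b +441.176ms=1b
5) 2647.059ms=6b +330.882ms=3/4b
6) 2977.941ms=27/4b +330.882ms=3/4b
7) 3308.824ms=15/2b +661.765ms=3/2b
8) 3970.588ms=9b +264.706ms=3/5b
9) 4235.294ms=48/5b +264.706ms=3/5b
10) 4500.0ms=51/5b +529.412ms=6/5b
11) 5029.412ms=57/5b +264.706ms=3/5b
Σ=12b of 12 (136bpm 3/8) — PASS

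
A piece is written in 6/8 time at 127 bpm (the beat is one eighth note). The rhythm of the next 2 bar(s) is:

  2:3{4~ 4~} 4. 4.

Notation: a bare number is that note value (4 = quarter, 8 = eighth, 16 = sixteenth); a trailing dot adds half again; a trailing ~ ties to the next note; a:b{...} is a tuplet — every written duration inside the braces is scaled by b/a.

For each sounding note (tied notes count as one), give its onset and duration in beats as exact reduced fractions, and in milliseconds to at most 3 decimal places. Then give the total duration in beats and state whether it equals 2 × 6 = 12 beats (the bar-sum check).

1) 0.0ms=0b +4251.969ms=9b
2) 4251.969ms=9b +1417.323ms=3b
Σ=12b of 12 (127bpm 6/8) — PASS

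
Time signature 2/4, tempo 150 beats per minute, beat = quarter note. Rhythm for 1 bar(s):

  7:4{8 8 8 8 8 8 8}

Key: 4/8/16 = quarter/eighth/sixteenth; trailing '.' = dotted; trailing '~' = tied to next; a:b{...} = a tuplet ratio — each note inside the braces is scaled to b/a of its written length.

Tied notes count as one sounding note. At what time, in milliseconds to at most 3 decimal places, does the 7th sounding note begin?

note 7 onset = 12/7b = 685.714ms

1. 0.0ms @ 0 + 114.286ms (2/7)
2. 114.286ms @ 2/7 + 114.286ms (2/7)
3. 228.571ms @ 4/7 + 114.286ms (2/7)
4. 342.857ms @ 6/7 + 114.286ms (2/7)
5. 457.143ms @ 8/7 + 114.286ms (2/7)
6. 571.429ms @ 10/7 + 114.286ms (2/7)
7. 685.714ms @ 12/7 + 114.286ms (2/7)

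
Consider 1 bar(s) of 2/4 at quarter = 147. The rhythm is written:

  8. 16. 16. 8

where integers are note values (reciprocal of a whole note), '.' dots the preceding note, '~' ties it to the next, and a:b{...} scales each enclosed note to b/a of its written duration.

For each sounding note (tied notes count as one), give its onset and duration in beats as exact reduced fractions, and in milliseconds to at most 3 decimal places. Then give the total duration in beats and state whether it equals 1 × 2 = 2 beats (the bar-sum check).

1) 0.0ms=0b +306.122ms=3/4b
2) 306.122ms=3/4b +153.061ms=3/8b
3) 459.184ms=9/8b +153.061ms=3/8b
4) 612.245ms=3/2b +204.082ms=1/2b
Σ=2b of 2 (147bpm 2/4) — PASS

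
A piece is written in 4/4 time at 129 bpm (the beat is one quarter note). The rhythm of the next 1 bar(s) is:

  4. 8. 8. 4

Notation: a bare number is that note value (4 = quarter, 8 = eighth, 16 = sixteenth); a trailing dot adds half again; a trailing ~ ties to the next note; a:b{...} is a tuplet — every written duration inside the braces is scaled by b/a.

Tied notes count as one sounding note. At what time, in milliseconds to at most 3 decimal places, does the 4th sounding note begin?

1. 0.0ms @ 0 + 697.674ms (3/2)
2. 697.674ms @ 3/2 + 348.837ms (3/4)
3. 1046.512ms @ 9/4 + 348.837ms (3/4)
4. 1395.349ms @ 3 + 465.116ms (1)

note 4 onset = 3b = 1395.349ms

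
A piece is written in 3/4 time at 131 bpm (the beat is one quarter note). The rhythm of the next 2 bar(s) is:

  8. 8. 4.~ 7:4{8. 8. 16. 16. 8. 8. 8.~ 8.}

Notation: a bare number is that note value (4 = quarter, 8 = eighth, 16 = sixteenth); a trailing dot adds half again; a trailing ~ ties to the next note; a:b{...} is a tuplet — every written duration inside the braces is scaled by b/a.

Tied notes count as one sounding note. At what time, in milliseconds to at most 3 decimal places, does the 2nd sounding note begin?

note 2 onset = 3/4b = 343.511ms

1. 0.0ms @ 0 + 343.511ms (3/4)
2. 343.511ms @ 3/4 + 343.511ms (3/4)
3. 687.023ms @ 3/2 + 883.315ms (27/14)
4. 1570.338ms @ 24/7 + 196.292ms (3/7)
5. 1766.63ms @ 27/7 + 98.146ms (3/14)
6. 1864.776ms @ 57/14 + 98.146ms (3/14)
7. 1962.923ms @ 30/7 + 196.292ms (3/7)
8. 2159.215ms @ 33/7 + 196.292ms (3/7)
9. 2355.507ms @ 36/7 + 392.585ms (6/7)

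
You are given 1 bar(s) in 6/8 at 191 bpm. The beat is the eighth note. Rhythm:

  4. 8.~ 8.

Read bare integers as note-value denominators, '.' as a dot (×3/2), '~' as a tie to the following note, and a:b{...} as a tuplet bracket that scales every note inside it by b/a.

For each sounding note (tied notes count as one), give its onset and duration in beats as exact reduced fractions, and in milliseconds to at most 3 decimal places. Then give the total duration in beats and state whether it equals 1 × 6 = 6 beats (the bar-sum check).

1) 0.0ms=0b +942.408ms=3b
2) 942.408ms=3b +942.408ms=3b
Σ=6b of 6 (191bpm 6/8) — PASS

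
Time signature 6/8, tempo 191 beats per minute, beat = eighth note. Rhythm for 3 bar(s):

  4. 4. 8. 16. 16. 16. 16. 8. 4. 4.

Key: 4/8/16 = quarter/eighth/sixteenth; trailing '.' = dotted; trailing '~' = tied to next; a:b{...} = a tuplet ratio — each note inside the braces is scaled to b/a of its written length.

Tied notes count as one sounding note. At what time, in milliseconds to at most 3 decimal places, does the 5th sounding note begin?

note 5 onset = 33/4b = 2591.623ms

1. 0.0ms @ 0 + 942.408ms (3)
2. 942.408ms @ 3 + 942.408ms (3)
3. 1884.817ms @ 6 + 471.204ms (3/2)
4. 2356.021ms @ 15/2 + 235.602ms (3/4)
5. 2591.623ms @ 33/4 + 235.602ms (3/4)
6. 2827.225ms @ 9 + 235.602ms (3/4)
7. 3062.827ms @ 39/4 + 235.602ms (3/4)
8. 3298.429ms @ 21/2 + 471.204ms (3/2)
9. 3769.634ms @ 12 + 942.408ms (3)
10. 4712.042ms @ 15 + 942.408ms (3)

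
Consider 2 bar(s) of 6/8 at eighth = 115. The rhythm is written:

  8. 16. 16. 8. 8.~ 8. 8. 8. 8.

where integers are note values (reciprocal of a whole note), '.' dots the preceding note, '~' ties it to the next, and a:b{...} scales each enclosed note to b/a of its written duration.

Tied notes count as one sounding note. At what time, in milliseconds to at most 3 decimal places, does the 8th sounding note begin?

note 8 onset = 21/2b = 5478.261ms

1. 0.0ms @ 0 + 782.609ms (3/2)
2. 782.609ms @ 3/2 + 391.304ms (3/4)
3. 1173.913ms @ 9/4 + 391.304ms (3/4)
4. 1565.217ms @ 3 + 782.609ms (3/2)
5. 2347.826ms @ 9/2 + 1565.217ms (3)
6. 3913.043ms @ 15/2 + 782.609ms (3/2)
7. 4695.652ms @ 9 + 782.609ms (3/2)
8. 5478.261ms @ 21/2 + 782.609ms (3/2)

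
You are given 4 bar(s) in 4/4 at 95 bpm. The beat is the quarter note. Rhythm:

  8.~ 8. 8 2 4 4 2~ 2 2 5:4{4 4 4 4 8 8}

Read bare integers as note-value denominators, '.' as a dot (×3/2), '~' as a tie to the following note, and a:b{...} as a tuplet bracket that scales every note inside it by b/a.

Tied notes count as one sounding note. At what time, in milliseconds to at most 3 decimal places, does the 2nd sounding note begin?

1. 0.0ms @ 0 + 947.368ms (3/2)
2. 947.368ms @ 3/2 + 315.789ms (1/2)
3. 1263.158ms @ 2 + 1263.158ms (2)
4. 2526.316ms @ 4 + 631.579ms (1)
5. 3157.895ms @ 5 + 631.579ms (1)
6. 3789.474ms @ 6 + 2526.316ms (4)
7. 6315.789ms @ 10 + 1263.158ms (2)
8. 7578.947ms @ 12 + 505.263ms (4/5)
9. 8084.211ms @ 64/5 + 505.263ms (4/5)
10. 8589.474ms @ 68/5 + 505.263ms (4/5)
11. 9094.737ms @ 72/5 + 505.263ms (4/5)
12. 9600.0ms @ 76/5 + 252.632ms (2/5)
13. 9852.632ms @ 78/5 + 252.632ms (2/5)

note 2 onset = 3/2b = 947.368ms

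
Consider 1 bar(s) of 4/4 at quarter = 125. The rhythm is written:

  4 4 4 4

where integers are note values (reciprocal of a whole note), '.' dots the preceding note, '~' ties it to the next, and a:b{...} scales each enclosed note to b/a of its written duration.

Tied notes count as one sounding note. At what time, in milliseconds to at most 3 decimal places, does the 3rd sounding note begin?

1. 0.0ms @ 0 + 480.0ms (1)
2. 480.0ms @ 1 + 480.0ms (1)
3. 960.0ms @ 2 + 480.0ms (1)
4. 1440.0ms @ 3 + 480.0ms (1)

note 3 onset = 2b = 960.0ms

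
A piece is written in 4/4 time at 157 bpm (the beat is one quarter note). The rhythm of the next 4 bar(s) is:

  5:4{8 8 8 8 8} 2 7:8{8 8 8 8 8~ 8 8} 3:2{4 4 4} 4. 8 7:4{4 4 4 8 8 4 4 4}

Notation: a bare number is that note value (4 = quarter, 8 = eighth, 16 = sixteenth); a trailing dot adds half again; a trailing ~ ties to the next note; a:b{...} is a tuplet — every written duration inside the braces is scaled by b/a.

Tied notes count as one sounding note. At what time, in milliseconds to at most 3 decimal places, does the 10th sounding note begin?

1. 0.0ms @ 0 + 152.866ms (2/5)
2. 152.866ms @ 2/5 + 152.866ms (2/5)
3. 305.732ms @ 4/5 + 152.866ms (2/5)
4. 458.599ms @ 6/5 + 152.866ms (2/5)
5. 611.465ms @ 8/5 + 152.866ms (2/5)
6. 764.331ms @ 2 + 764.331ms (2)
7. 1528.662ms @ 4 + 218.38ms (4/7)
8. 1747.043ms @ 32/7 + 218.38ms (4/7)
9. 1965.423ms @ 36/7 + 218.38ms (4/7)
10. 2183.803ms @ 40/7 + 218.38ms (4/7)
11. 2402.184ms @ 44/7 + 436.761ms (8/7)
12. 2838.944ms @ 52/7 + 218.38ms (4/7)
13. 3057.325ms @ 8 + 254.777ms (2/3)
14. 3312.102ms @ 26/3 + 254.777ms (2/3)
15. 3566.879ms @ 28/3 + 254.777ms (2/3)
16. 3821.656ms @ 10 + 573.248ms (3/2)
17. 4394.904ms @ 23/2 + 191.083ms (1/2)
18. 4585.987ms @ 12 + 218.38ms (4/7)
19. 4804.368ms @ 88/7 + 218.38ms (4/7)
20. 5022.748ms @ 92/7 + 218.38ms (4/7)
21. 5241.128ms @ 96/7 + 109.19ms (2/7)
22. 5350.318ms @ 14 + 109.19ms (2/7)
23. 5459.509ms @ 100/7 + 218.38ms (4/7)
24. 5677.889ms @ 104/7 + 218.38ms (4/7)
25. 5896.269ms @ 108/7 + 218.38ms (4/7)

note 10 onset = 40/7b = 2183.803ms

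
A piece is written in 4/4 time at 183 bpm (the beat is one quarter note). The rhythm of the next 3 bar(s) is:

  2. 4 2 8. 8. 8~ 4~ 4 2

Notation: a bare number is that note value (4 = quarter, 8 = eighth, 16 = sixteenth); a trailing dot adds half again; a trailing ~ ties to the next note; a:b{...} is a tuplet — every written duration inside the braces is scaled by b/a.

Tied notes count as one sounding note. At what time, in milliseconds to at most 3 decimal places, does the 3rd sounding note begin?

note 3 onset = 4b = 1311.475ms

1. 0.0ms @ 0 + 983.607ms (3)
2. 983.607ms @ 3 + 327.869ms (1)
3. 1311.475ms @ 4 + 655.738ms (2)
4. 1967.213ms @ 6 + 245.902ms (3/4)
5. 2213.115ms @ 27/4 + 245.902ms (3/4)
6. 2459.016ms @ 15/2 + 819.672ms (5/2)
7. 3278.689ms @ 10 + 655.738ms (2)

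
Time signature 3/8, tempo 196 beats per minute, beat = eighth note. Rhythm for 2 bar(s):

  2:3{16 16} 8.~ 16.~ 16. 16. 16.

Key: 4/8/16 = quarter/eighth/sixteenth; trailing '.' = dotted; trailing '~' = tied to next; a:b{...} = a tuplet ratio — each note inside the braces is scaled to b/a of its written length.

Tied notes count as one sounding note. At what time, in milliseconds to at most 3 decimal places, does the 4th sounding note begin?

1. 0.0ms @ 0 + 229.592ms (3/4)
2. 229.592ms @ 3/4 + 229.592ms (3/4)
3. 459.184ms @ 3/2 + 918.367ms (3)
4. 1377.551ms @ 9/2 + 229.592ms (3/4)
5. 1607.143ms @ 21/4 + 229.592ms (3/4)

note 4 onset = 9/2b = 1377.551ms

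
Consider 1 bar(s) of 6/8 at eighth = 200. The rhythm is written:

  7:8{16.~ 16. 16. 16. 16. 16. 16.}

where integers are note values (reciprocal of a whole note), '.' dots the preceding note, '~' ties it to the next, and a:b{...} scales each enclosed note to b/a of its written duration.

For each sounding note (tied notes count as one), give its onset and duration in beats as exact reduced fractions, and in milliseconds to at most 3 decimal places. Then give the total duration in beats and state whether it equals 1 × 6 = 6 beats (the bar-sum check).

1) 0.0ms=0b +514.286ms=12/7b
2) 514.286ms=12/7b +257.143ms=6/7b
3) 771.429ms=18/7b +257.143ms=6/7b
4) 1028.571ms=24/7b +257.143ms=6/7b
5) 1285.714ms=30/7b +257.143ms=6/7b
6) 1542.857ms=36/7b +257.143ms=6/7b
Σ=6b of 6 (200bpm 6/8) — PASS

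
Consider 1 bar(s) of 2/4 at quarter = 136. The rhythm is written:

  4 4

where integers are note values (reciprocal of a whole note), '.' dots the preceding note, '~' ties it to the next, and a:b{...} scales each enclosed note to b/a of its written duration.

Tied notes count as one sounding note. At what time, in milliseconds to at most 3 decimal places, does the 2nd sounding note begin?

1. 0.0ms @ 0 + 441.176ms (1)
2. 441.176ms @ 1 + 441.176ms (1)

note 2 onset = 1b = 441.176ms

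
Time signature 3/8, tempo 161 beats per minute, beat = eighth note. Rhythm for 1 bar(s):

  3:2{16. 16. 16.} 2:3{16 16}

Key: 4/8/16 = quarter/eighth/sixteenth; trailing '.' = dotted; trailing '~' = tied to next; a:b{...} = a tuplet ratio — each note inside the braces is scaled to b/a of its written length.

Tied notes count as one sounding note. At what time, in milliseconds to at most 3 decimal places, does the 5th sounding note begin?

1. 0.0ms @ 0 + 186.335ms (1/2)
2. 186.335ms @ 1/2 + 186.335ms (1/2)
3. 372.671ms @ 1 + 186.335ms (1/2)
4. 559.006ms @ 3/2 + 279.503ms (3/4)
5. 838.509ms @ 9/4 + 279.503ms (3/4)

note 5 onset = 9/4b = 838.509ms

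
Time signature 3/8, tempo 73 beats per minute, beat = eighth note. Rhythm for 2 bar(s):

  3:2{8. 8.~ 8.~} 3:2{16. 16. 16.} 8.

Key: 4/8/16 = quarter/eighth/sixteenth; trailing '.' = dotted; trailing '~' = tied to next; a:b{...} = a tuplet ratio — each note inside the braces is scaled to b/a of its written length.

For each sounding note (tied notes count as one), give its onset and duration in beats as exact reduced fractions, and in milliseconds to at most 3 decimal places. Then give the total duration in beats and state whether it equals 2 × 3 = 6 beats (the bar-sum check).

1) 0.0ms=0b +821.918ms=1b
2) 821.918ms=1b +2054.795ms=5/2b
3) 2876.712ms=7/2b +410.959ms=1/2b
4) 3287.671ms=4b +410.959ms=1/2b
5) 3698.63ms=9/2b +1232.877ms=3/2b
Σ=6b of 6 (73bpm 3/8) — PASS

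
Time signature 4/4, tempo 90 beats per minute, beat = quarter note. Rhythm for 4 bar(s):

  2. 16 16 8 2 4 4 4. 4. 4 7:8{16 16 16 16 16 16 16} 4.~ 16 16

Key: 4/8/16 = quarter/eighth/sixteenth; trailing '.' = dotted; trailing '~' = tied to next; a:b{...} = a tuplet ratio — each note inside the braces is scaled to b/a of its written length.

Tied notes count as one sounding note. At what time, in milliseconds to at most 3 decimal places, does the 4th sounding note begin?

note 4 onset = 7/2b = 2333.333ms

1. 0.0ms @ 0 + 2000.0ms (3)
2. 2000.0ms @ 3 + 166.667ms (1/4)
3. 2166.667ms @ 13/4 + 166.667ms (1/4)
4. 2333.333ms @ 7/2 + 333.333ms (1/2)
5. 2666.667ms @ 4 + 1333.333ms (2)
6. 4000.0ms @ 6 + 666.667ms (1)
7. 4666.667ms @ 7 + 666.667ms (1)
8. 5333.333ms @ 8 + 1000.0ms (3/2)
9. 6333.333ms @ 19/2 + 1000.0ms (3/2)
10. 7333.333ms @ 11 + 666.667ms (1)
11. 8000.0ms @ 12 + 190.476ms (2/7)
12. 8190.476ms @ 86/7 + 190.476ms (2/7)
13. 8380.952ms @ 88/7 + 190.476ms (2/7)
14. 8571.429ms @ 90/7 + 190.476ms (2/7)
15. 8761.905ms @ 92/7 + 190.476ms (2/7)
16. 8952.381ms @ 94/7 + 190.476ms (2/7)
17. 9142.857ms @ 96/7 + 190.476ms (2/7)
18. 9333.333ms @ 14 + 1166.667ms (7/4)
19. 10500.0ms @ 63/4 + 166.667ms (1/4)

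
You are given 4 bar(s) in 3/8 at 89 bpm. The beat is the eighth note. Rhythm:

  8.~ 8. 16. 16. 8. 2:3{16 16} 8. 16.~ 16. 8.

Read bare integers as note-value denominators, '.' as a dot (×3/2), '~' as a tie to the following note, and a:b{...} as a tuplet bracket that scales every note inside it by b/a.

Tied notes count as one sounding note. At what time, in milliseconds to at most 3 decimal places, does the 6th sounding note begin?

note 6 onset = 27/4b = 4550.562ms

1. 0.0ms @ 0 + 2022.472ms (3)
2. 2022.472ms @ 3 + 505.618ms (3/4)
3. 2528.09ms @ 15/4 + 505.618ms (3/4)
4. 3033.708ms @ 9/2 + 1011.236ms (3/2)
5. 4044.944ms @ 6 + 505.618ms (3/4)
6. 4550.562ms @ 27/4 + 505.618ms (3/4)
7. 5056.18ms @ 15/2 + 1011.236ms (3/2)
8. 6067.416ms @ 9 + 1011.236ms (3/2)
9. 7078.652ms @ 21/2 + 1011.236ms (3/2)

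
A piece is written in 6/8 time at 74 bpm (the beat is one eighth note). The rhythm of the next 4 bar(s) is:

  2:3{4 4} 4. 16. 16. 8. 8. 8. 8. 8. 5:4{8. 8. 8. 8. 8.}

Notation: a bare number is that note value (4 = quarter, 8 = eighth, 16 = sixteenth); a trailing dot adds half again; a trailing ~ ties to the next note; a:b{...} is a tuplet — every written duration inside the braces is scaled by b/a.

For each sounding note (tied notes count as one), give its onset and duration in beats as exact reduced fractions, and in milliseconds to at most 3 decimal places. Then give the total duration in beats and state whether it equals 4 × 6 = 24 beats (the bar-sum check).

1) 0.0ms=0b +2432.432ms=3b
2) 2432.432ms=3b +2432.432ms=3b
3) 4864.865ms=6b +2432.432ms=3b
4) 7297.297ms=9b +608.108ms=3/4b
5) 7905.405ms=39/4b +608.108ms=3/4b
6) 8513.514ms=21/2b +1216.216ms=3/2b
7) 9729.73ms=12b +1216.216ms=3/2b
8) 10945.946ms=27/2b +1216.216ms=3/2b
9) 12162.162ms=15b +1216.216ms=3/2b
10) 13378.378ms=33/2b +1216.216ms=3/2b
11) 14594.595ms=18b +972.973ms=6/5b
12) 15567.568ms=96/5b +972.973ms=6/5b
13) 16540.541ms=102/5b +972.973ms=6/5b
14) 17513.514ms=108/5b +972.973ms=6/5b
15) 18486.486ms=114/5b +972.973ms=6/5b
Σ=24b of 24 (74bpm 6/8) — PASS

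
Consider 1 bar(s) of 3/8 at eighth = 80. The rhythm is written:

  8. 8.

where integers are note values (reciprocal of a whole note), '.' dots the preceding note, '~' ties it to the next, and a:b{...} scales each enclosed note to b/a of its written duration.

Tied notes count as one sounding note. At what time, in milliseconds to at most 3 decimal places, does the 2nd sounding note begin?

note 2 onset = 3/2b = 1125.0ms

1. 0.0ms @ 0 + 1125.0ms (3/2)
2. 1125.0ms @ 3/2 + 1125.0ms (3/2)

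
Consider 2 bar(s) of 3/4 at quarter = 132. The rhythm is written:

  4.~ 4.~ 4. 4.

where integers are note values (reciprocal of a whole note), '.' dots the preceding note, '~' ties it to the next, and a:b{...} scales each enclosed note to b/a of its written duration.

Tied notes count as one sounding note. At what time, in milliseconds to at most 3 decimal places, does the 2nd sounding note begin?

1. 0.0ms @ 0 + 2045.455ms (9/2)
2. 2045.455ms @ 9/2 + 681.818ms (3/2)

note 2 onset = 9/2b = 2045.455ms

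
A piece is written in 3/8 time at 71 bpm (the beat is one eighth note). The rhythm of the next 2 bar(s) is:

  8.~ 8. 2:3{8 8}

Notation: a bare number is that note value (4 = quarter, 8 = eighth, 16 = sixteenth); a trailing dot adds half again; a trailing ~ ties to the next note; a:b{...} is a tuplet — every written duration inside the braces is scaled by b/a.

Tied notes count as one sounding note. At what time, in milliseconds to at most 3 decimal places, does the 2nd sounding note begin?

note 2 onset = 3b = 2535.211ms

1. 0.0ms @ 0 + 2535.211ms (3)
2. 2535.211ms @ 3 + 1267.606ms (3/2)
3. 3802.817ms @ 9/2 + 1267.606ms (3/2)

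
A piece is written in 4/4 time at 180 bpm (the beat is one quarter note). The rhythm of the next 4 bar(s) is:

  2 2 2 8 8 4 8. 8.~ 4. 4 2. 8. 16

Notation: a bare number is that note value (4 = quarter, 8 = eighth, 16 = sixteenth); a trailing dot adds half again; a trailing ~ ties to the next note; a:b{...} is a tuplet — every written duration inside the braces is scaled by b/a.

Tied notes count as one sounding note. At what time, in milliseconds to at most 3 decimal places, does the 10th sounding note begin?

note 10 onset = 12b = 4000.0ms

1. 0.0ms @ 0 + 666.667ms (2)
2. 666.667ms @ 2 + 666.667ms (2)
3. 1333.333ms @ 4 + 666.667ms (2)
4. 2000.0ms @ 6 + 166.667ms (1/2)
5. 2166.667ms @ 13/2 + 166.667ms (1/2)
6. 2333.333ms @ 7 + 333.333ms (1)
7. 2666.667ms @ 8 + 250.0ms (3/4)
8. 2916.667ms @ 35/4 + 750.0ms (9/4)
9. 3666.667ms @ 11 + 333.333ms (1)
10. 4000.0ms @ 12 + 1000.0ms (3)
11. 5000.0ms @ 15 + 250.0ms (3/4)
12. 5250.0ms @ 63/4 + 83.333ms (1/4)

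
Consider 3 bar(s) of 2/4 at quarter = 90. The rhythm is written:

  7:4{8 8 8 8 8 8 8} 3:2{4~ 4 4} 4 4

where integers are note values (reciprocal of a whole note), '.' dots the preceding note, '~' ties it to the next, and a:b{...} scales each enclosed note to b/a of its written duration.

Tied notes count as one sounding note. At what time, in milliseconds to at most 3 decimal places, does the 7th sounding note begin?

note 7 onset = 12/7b = 1142.857ms

1. 0.0ms @ 0 + 190.476ms (2/7)
2. 190.476ms @ 2/7 + 190.476ms (2/7)
3. 380.952ms @ 4/7 + 190.476ms (2/7)
4. 571.429ms @ 6/7 + 190.476ms (2/7)
5. 761.905ms @ 8/7 + 190.476ms (2/7)
6. 952.381ms @ 10/7 + 190.476ms (2/7)
7. 1142.857ms @ 12/7 + 190.476ms (2/7)
8. 1333.333ms @ 2 + 888.889ms (4/3)
9. 2222.222ms @ 10/3 + 444.444ms (2/3)
10. 2666.667ms @ 4 + 666.667ms (1)
11. 3333.333ms @ 5 + 666.667ms (1)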